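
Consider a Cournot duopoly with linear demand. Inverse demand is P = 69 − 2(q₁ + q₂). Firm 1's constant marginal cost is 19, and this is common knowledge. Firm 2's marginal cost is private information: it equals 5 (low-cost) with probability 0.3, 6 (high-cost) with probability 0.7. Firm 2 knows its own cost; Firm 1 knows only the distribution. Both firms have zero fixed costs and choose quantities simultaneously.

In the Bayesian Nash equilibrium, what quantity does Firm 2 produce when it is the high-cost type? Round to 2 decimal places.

12.69

Each type of Firm 2 best-responds to q₁; Firm 1 best-responds to the expected q₂ over Firm 2's types.
Firm 2 with cost c maximizes (69 − 2(q₁+q₂) − c)·q₂, giving q₂(c) = (69 − c − 2q₁)/4.
E[c₂] = 0.3·5 + 0.7·6 = 5.7
Firm 1's FOC against E[q₂] yields q₁ = (69 − 2·19 + E[c₂])/6 = (69 − 38 + 5.7)/6 = 6.11667.
q₂(high-cost) = (69 − 6 − 2·6.11667)/4 = 12.6917.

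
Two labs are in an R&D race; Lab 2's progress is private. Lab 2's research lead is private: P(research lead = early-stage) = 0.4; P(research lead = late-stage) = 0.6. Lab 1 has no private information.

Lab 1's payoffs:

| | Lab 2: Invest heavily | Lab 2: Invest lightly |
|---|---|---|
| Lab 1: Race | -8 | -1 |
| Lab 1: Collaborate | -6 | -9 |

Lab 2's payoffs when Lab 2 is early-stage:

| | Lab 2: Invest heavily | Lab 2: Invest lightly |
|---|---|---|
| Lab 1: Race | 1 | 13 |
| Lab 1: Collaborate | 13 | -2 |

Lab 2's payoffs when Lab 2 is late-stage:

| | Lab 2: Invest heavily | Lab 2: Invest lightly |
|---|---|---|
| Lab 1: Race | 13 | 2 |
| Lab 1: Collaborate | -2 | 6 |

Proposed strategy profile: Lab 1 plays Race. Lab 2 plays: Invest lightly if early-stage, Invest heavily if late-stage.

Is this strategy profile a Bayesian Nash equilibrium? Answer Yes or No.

Yes

Lab 1 plays Race: E[Race] = 0.4·(-1) + 0.6·(-8) = -5.2; E[Collaborate] = -7.2. Best-responding. ✓
Lab 2 (research lead early-stage), facing Race: Invest heavily gives 1, Invest lightly gives 13. Proposed Invest lightly is best. ✓
Lab 2 (research lead late-stage), facing Race: Invest heavily gives 13, Invest lightly gives 2. Proposed Invest heavily is best. ✓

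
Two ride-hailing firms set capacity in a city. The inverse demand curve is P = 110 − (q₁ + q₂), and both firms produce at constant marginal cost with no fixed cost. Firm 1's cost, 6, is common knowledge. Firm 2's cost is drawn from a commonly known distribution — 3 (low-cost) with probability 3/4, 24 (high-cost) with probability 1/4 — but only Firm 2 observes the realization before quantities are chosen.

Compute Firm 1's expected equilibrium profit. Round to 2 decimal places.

1254.34

Each type of Firm 2 best-responds to q₁; Firm 1 best-responds to the expected q₂ over Firm 2's types.
Firm 2 with cost c maximizes (110 − (q₁+q₂) − c)·q₂, giving q₂(c) = (110 − c − q₁)/2.
E[c₂] = 3/4·3 + 1/4·24 = 8.25
Firm 1's FOC against E[q₂] yields q₁ = (110 − 2·6 + E[c₂])/3 = (110 − 12 + 8.25)/3 = 35.4167.
E[P] = 110 − (q₁ + E[q₂]) = 41.4167; Firm 1's expected profit = (E[P] − 6)·q₁ = (41.4167 − 6)·35.4167 = 1254.34.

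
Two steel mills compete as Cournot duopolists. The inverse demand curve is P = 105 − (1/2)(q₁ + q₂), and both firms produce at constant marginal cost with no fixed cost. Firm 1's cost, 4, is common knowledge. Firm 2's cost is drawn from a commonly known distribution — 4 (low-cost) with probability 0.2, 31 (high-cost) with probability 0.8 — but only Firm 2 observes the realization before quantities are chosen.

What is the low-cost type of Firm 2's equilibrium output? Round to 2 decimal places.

Type-c best response for Firm 2: q₂(c) = (105 − c) − q₁/2.
Firm 1 maximizes expected profit; its first-order condition is 105 − q₁ − (1/2)E[q₂] − 4 = 0.
Substituting E[q₂] and solving: E[c₂] = 25.6, so q₁ = (105 − 2·4 + 25.6)/(3/2) = 81.7333.
q₂(low-cost) = (105 − 4 − (1/2)·81.7333) = 60.1333.

60.13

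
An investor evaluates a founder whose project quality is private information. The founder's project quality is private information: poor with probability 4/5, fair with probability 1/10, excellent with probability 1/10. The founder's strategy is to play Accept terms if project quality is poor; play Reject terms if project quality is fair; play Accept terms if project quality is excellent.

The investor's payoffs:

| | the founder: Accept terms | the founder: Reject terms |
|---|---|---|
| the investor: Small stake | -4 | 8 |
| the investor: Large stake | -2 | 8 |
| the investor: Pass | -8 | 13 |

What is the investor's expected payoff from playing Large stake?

-1

E[Large stake] = 4/5·(-2) + 1/10·8 + 1/10·(-2) = (-8/5) + 4/5 + (-1/5) = -1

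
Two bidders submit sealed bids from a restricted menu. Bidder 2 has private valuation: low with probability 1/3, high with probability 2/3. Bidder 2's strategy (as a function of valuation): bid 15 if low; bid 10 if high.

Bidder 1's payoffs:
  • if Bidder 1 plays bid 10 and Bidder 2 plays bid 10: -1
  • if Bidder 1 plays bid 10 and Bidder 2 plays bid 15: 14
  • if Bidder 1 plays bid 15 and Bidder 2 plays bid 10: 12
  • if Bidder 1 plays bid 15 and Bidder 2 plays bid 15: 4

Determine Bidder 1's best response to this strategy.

Compute Bidder 1's expected payoff for each action, taking the expectation over Bidder 2's type.
E[bid 10] = 1/3·(14) + 2/3·(-1) = 4
E[bid 15] = 1/3·(4) + 2/3·(12) = 28/3
Best response: bid 15 (28/3 is the largest).

bid 15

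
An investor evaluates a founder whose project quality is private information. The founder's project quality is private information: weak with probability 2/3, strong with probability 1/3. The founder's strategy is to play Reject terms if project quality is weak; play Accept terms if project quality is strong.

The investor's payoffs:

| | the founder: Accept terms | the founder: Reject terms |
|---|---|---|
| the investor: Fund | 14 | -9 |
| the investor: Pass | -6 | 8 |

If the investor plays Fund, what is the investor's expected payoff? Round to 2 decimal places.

-1.33

E[Fund] = 2/3·(-9) + 1/3·14 = (-6) + 14/3 = -4/3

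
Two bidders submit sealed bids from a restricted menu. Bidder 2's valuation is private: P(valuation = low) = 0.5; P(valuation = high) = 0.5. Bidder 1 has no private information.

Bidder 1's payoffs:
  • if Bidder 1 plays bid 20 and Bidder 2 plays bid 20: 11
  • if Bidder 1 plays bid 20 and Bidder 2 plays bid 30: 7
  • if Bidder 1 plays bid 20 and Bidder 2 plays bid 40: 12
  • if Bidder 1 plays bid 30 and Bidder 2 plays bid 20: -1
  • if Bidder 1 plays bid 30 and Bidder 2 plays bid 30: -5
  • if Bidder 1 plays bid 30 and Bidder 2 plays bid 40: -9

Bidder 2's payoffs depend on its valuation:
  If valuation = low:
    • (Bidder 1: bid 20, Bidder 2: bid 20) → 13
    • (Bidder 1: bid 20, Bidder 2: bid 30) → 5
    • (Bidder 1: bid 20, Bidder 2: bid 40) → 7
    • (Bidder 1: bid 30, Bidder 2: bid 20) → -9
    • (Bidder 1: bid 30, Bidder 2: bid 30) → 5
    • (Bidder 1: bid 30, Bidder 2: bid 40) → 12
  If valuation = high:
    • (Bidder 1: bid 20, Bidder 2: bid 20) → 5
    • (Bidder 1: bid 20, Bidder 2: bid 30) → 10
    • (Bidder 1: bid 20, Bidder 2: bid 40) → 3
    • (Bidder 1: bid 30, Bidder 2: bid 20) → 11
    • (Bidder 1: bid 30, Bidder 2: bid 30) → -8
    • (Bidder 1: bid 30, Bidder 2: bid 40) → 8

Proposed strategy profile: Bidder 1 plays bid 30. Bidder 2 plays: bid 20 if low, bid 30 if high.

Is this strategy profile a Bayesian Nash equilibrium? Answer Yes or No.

No

Bidder 1 plays bid 30: E[bid 30] = 0.5·(-1) + 0.5·(-5) = -3; E[bid 20] = 9. Not best-responding. ✗
Bidder 2 (valuation low), facing bid 30: bid 20 gives -9, bid 30 gives 5, bid 40 gives 12. Proposed bid 20 is not best — profitable deviation exists. ✗
Bidder 2 (valuation high), facing bid 30: bid 20 gives 11, bid 30 gives -8, bid 40 gives 8. Proposed bid 30 is not best — profitable deviation exists. ✗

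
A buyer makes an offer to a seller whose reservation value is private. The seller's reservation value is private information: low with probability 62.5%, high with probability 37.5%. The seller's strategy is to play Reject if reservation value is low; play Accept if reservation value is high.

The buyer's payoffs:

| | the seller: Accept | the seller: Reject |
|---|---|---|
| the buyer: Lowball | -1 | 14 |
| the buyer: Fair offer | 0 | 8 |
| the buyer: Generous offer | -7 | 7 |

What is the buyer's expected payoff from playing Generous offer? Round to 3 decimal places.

1.750

Take the expectation over the seller's reservation value, weighting each type's action by its prior probability.
E[Generous offer] = 0.625·7 + 0.375·(-7) = 4.375 + (-2.625) = 1.75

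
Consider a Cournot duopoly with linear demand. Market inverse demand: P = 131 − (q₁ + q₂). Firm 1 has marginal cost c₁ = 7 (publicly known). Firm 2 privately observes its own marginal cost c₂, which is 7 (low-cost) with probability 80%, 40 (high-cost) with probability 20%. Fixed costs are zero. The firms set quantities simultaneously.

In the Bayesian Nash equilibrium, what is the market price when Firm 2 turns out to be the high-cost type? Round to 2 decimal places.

63.73

Firm 2 with cost c maximizes (131 − (q₁+q₂) − c)·q₂, giving q₂(c) = (131 − c − q₁)/2.
E[c₂] = 0.8·7 + 0.2·40 = 13.6
Firm 1's FOC against E[q₂] yields q₁ = (131 − 2·7 + E[c₂])/3 = (131 − 14 + 13.6)/3 = 43.5333.
q₂(high-cost) = 23.7333, so P = 131 − (43.5333 + 23.7333) = 63.7333.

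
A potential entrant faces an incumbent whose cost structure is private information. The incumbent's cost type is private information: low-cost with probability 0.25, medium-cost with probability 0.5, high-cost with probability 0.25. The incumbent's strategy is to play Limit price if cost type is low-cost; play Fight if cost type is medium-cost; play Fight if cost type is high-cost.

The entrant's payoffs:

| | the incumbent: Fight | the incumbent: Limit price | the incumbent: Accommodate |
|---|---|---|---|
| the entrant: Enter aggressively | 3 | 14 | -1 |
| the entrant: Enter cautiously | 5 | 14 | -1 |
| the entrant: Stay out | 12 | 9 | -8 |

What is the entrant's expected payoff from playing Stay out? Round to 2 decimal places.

Take the expectation over the incumbent's cost type, weighting each type's action by its prior probability.
E[Stay out] = 0.25·9 + 0.5·12 + 0.25·12 = 2.25 + 6 + 3 = 11.25

11.25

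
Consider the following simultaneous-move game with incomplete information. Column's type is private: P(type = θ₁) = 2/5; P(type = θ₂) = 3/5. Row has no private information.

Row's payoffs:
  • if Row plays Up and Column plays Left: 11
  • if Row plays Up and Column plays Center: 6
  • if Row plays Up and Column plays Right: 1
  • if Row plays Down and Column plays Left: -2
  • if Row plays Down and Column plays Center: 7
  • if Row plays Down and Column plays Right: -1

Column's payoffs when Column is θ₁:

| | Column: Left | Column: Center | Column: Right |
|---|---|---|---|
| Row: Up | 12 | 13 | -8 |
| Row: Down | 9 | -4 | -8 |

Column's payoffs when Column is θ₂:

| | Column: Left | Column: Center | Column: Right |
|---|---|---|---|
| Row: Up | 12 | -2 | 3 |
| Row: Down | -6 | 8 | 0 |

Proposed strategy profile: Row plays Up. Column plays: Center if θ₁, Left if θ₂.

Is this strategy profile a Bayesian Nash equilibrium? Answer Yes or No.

Yes

Row plays Up: E[Up] = 2/5·(6) + 3/5·(11) = 9; E[Down] = 8/5. Best-responding. ✓
Column (type θ₁), facing Up: Left gives 12, Center gives 13, Right gives -8. Proposed Center is best. ✓
Column (type θ₂), facing Up: Left gives 12, Center gives -2, Right gives 3. Proposed Left is best. ✓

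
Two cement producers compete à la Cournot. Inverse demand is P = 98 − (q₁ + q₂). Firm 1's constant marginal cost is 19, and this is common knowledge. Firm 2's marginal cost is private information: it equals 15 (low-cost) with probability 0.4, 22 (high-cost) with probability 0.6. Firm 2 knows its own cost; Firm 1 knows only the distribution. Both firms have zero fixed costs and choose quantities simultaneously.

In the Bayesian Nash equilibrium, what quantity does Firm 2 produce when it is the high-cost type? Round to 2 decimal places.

24.80

Firm 2 with cost c maximizes (98 − (q₁+q₂) − c)·q₂, giving q₂(c) = (98 − c − q₁)/2.
E[c₂] = 0.4·15 + 0.6·22 = 19.2
Firm 1's FOC against E[q₂] yields q₁ = (98 − 2·19 + E[c₂])/3 = (98 − 38 + 19.2)/3 = 26.4.
q₂(high-cost) = (98 − 22 − 26.4)/2 = 24.8.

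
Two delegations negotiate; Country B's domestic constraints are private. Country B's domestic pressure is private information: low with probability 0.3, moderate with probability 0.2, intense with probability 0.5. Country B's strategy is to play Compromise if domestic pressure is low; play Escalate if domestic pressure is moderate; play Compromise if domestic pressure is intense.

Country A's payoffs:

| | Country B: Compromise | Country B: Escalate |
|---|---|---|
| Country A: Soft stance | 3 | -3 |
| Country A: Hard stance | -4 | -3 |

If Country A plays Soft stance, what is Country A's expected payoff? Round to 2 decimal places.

1.80

Take the expectation over Country B's domestic pressure, weighting each type's action by its prior probability.
E[Soft stance] = 0.3·3 + 0.2·(-3) + 0.5·3 = 0.9 + (-0.6) + 1.5 = 1.8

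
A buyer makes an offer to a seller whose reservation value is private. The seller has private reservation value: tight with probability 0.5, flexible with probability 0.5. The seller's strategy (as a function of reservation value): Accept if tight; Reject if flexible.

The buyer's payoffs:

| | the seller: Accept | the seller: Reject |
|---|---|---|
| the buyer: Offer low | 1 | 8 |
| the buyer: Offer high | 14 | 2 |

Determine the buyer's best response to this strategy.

E[Offer low] = 0.5·(1) + 0.5·(8) = 4.5
E[Offer high] = 0.5·(14) + 0.5·(2) = 8
Best response: Offer high (8 is the largest).

Offer high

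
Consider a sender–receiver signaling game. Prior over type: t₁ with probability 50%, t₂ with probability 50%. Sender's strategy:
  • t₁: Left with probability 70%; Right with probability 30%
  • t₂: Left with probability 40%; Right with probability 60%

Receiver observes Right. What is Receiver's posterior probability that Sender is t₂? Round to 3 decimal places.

P(Right) = 0.5·0.3 + 0.5·0.6 = 0.45
P(t₂ | Right) = (0.5·0.6) / 0.45 = 0.3 / 0.45 = 0.666667

0.667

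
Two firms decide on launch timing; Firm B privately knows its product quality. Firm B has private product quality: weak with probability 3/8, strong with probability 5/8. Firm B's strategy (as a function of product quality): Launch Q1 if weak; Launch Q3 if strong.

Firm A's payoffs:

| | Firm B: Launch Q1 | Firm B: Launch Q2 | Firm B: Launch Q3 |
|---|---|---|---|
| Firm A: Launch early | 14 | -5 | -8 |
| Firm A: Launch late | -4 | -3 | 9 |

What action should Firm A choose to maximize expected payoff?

E[Launch early] = 3/8·(14) + 5/8·(-8) = 1/4
E[Launch late] = 3/8·(-4) + 5/8·(9) = 33/8
Best response: Launch late (33/8 is the largest).

Launch late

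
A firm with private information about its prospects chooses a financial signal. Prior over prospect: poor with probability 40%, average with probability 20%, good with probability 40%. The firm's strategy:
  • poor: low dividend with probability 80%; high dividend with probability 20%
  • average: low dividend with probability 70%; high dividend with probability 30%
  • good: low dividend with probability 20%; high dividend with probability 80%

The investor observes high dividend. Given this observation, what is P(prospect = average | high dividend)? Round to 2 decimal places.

0.13

P(high dividend) = 0.4·0.2 + 0.2·0.3 + 0.4·0.8 = 0.46
P(average | high dividend) = (0.2·0.3) / 0.46 = 0.06 / 0.46 = 0.130435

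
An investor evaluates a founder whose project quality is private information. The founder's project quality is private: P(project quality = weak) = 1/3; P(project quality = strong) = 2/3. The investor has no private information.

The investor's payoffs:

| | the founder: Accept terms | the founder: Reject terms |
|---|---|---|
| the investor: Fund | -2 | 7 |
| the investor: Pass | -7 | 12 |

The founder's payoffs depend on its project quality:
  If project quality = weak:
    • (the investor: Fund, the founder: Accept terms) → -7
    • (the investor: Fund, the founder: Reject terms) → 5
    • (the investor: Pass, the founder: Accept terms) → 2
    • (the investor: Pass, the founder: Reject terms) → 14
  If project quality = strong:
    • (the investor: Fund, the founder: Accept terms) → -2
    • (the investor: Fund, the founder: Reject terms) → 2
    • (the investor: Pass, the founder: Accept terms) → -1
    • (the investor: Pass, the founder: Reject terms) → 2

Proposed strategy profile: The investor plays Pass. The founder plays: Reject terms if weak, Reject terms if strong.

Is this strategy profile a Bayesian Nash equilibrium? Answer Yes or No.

Yes

A profile is a BNE iff every type of every player is best-responding given beliefs about the other side.
The investor plays Pass: E[Pass] = 1/3·(12) + 2/3·(12) = 12; E[Fund] = 7. Best-responding. ✓
The founder (project quality weak), facing Pass: Accept terms gives 2, Reject terms gives 14. Proposed Reject terms is best. ✓
The founder (project quality strong), facing Pass: Accept terms gives -1, Reject terms gives 2. Proposed Reject terms is best. ✓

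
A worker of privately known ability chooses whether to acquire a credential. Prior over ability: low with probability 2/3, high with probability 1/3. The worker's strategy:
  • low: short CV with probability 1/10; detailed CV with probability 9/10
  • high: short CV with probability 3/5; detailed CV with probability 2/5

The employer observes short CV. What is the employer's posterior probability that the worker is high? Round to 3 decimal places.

0.750

Apply Bayes' rule using the sender's strategy as the likelihood.
P(short CV) = (2/3)·(1/10) + (1/3)·(3/5) = 4/15
P(high | short CV) = ((1/3)·(3/5)) / (4/15) = (1/5) / (4/15) = 3/4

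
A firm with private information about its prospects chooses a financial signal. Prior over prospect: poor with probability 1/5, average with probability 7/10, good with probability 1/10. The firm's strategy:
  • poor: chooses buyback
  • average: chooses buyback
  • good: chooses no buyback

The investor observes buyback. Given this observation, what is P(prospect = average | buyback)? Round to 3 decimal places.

0.778

P(buyback) = (1/5)·1 + (7/10)·1 + (1/10)·0 = 9/10
P(average | buyback) = ((7/10)·1) / (9/10) = (7/10) / (9/10) = 7/9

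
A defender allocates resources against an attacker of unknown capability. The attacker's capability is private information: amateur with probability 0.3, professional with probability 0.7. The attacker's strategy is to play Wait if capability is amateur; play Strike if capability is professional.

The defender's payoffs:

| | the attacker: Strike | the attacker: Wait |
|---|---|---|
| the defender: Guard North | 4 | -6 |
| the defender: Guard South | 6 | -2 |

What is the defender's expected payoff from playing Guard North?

1

E[Guard North] = 0.3·(-6) + 0.7·4 = (-1.8) + 2.8 = 1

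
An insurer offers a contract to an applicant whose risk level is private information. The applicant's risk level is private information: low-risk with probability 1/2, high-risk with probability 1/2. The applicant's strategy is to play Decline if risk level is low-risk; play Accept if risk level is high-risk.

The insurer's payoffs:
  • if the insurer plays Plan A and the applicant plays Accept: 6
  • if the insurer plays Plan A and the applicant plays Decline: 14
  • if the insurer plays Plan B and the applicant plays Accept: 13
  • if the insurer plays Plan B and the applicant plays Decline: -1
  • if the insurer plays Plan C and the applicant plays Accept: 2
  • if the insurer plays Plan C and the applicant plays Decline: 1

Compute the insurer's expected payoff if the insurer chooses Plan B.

6

E[Plan B] = 1/2·(-1) + 1/2·13 = (-1/2) + 13/2 = 6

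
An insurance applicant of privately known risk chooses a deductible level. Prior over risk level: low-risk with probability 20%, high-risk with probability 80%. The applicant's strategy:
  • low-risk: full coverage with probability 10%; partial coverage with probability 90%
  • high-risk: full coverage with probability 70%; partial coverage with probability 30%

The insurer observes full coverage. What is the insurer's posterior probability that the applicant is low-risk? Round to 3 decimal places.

0.034

P(full coverage) = 0.2·0.1 + 0.8·0.7 = 0.58
P(low-risk | full coverage) = (0.2·0.1) / 0.58 = 0.02 / 0.58 = 0.0344828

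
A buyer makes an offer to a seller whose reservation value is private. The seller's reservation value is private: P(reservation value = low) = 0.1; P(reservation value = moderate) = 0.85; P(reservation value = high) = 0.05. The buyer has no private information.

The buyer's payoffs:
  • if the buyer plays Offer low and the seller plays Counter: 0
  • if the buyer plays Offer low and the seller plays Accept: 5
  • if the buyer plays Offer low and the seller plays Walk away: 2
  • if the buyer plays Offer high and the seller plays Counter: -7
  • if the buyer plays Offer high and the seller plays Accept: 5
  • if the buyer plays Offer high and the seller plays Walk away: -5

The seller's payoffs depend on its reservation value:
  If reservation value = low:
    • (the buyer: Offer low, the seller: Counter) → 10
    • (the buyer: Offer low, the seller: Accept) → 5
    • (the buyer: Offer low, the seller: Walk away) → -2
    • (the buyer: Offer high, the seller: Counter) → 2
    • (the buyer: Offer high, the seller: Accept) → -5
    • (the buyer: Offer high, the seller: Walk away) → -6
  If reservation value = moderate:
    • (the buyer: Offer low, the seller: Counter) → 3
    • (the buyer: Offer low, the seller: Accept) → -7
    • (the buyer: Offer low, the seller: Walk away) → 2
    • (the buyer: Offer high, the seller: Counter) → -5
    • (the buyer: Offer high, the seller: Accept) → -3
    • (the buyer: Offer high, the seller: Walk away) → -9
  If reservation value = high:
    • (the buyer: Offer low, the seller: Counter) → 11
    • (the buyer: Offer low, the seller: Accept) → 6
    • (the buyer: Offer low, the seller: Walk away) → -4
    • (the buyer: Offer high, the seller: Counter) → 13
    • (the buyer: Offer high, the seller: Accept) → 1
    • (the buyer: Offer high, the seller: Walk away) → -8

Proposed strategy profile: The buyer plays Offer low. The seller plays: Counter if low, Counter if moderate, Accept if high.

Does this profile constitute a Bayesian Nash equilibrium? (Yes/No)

A profile is a BNE iff every type of every player is best-responding given beliefs about the other side.
The buyer plays Offer low: E[Offer low] = 0.1·(0) + 0.85·(0) + 0.05·(5) = 0.25; E[Offer high] = -6.4. Best-responding. ✓
The seller (reservation value low), facing Offer low: Counter gives 10, Accept gives 5, Walk away gives -2. Proposed Counter is best. ✓
The seller (reservation value moderate), facing Offer low: Counter gives 3, Accept gives -7, Walk away gives 2. Proposed Counter is best. ✓
The seller (reservation value high), facing Offer low: Counter gives 11, Accept gives 6, Walk away gives -4. Proposed Accept is not best — profitable deviation exists. ✗

No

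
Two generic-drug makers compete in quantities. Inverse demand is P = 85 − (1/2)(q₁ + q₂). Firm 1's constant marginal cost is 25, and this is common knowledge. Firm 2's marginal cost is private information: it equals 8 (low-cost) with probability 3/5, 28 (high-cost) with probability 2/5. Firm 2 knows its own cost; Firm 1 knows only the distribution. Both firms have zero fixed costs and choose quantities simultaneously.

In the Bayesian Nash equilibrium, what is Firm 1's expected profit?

Type-c best response for Firm 2: q₂(c) = (85 − c) − q₁/2.
Firm 1 maximizes expected profit; its first-order condition is 85 − q₁ − (1/2)E[q₂] − 25 = 0.
Substituting E[q₂] and solving: E[c₂] = 16, so q₁ = (85 − 2·25 + 16)/(3/2) = 34.
E[P] = 85 − (1/2)·(q₁ + E[q₂]) = 42; Firm 1's expected profit = (E[P] − 25)·q₁ = (42 − 25)·34 = 578.

578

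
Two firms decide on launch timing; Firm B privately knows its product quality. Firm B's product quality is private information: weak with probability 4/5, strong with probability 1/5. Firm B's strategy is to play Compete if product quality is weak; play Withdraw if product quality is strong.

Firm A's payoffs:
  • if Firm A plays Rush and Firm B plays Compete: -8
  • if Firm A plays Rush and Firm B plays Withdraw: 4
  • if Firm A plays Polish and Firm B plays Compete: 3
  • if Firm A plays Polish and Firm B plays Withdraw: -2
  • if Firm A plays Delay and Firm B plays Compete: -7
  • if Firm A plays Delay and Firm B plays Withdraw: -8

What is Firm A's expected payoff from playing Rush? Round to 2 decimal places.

Take the expectation over Firm B's product quality, weighting each type's action by its prior probability.
E[Rush] = 4/5·(-8) + 1/5·4 = (-32/5) + 4/5 = -28/5

-5.60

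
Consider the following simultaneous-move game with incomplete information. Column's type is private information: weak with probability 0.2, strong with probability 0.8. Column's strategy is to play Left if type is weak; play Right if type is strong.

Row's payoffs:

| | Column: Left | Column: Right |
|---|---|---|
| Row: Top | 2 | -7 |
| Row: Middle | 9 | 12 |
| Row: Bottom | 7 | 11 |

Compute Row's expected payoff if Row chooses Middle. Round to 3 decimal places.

11.400

Take the expectation over Column's type, weighting each type's action by its prior probability.
E[Middle] = 0.2·9 + 0.8·12 = 1.8 + 9.6 = 11.4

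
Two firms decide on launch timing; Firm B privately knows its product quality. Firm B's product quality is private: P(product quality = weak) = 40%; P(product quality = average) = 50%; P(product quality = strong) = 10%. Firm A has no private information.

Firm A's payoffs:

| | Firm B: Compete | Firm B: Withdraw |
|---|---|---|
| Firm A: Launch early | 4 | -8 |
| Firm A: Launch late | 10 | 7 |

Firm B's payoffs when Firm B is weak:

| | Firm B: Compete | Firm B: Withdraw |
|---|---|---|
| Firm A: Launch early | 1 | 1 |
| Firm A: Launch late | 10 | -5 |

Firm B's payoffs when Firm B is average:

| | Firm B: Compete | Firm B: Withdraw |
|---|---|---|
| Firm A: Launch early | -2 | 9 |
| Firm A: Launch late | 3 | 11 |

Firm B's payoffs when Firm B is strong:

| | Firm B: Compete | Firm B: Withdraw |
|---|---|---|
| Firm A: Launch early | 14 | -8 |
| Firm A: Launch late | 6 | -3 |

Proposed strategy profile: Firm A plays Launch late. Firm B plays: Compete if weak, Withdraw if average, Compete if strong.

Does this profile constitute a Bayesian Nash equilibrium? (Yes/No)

A profile is a BNE iff every type of every player is best-responding given beliefs about the other side.
Firm A plays Launch late: E[Launch late] = 0.4·(10) + 0.5·(7) + 0.1·(10) = 8.5; E[Launch early] = -2. Best-responding. ✓
Firm B (product quality weak), facing Launch late: Compete gives 10, Withdraw gives -5. Proposed Compete is best. ✓
Firm B (product quality average), facing Launch late: Compete gives 3, Withdraw gives 11. Proposed Withdraw is best. ✓
Firm B (product quality strong), facing Launch late: Compete gives 6, Withdraw gives -3. Proposed Compete is best. ✓

Yes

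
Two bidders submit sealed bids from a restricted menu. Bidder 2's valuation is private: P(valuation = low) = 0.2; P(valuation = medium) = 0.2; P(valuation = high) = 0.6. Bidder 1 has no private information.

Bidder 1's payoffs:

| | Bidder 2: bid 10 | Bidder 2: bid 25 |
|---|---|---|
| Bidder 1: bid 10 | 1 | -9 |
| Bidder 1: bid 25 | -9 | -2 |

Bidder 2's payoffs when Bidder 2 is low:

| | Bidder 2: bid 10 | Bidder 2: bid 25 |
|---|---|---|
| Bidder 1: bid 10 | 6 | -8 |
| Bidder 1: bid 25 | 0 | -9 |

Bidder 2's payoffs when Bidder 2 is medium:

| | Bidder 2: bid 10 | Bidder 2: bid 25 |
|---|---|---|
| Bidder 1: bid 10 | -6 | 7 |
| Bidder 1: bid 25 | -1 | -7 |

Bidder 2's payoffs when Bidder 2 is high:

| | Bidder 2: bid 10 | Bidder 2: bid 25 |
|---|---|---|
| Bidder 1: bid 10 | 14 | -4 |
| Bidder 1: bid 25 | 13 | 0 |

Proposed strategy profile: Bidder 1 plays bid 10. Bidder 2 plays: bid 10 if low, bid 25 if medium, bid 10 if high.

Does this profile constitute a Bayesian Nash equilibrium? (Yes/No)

Yes

A profile is a BNE iff every type of every player is best-responding given beliefs about the other side.
Bidder 1 plays bid 10: E[bid 10] = 0.2·(1) + 0.2·(-9) + 0.6·(1) = -1; E[bid 25] = -7.6. Best-responding. ✓
Bidder 2 (valuation low), facing bid 10: bid 10 gives 6, bid 25 gives -8. Proposed bid 10 is best. ✓
Bidder 2 (valuation medium), facing bid 10: bid 10 gives -6, bid 25 gives 7. Proposed bid 25 is best. ✓
Bidder 2 (valuation high), facing bid 10: bid 10 gives 14, bid 25 gives -4. Proposed bid 10 is best. ✓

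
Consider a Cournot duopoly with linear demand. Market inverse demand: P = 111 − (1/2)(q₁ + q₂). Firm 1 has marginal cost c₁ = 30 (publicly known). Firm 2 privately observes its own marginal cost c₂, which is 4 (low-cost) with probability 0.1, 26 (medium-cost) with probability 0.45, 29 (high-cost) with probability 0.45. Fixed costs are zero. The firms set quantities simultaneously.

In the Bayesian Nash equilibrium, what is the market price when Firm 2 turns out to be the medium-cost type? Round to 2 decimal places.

Type-c best response for Firm 2: q₂(c) = (111 − c) − q₁/2.
Firm 1 maximizes expected profit; its first-order condition is 111 − q₁ − (1/2)E[q₂] − 30 = 0.
Substituting E[q₂] and solving: E[c₂] = 25.15, so q₁ = (111 − 2·30 + 25.15)/(3/2) = 50.7667.
q₂(medium-cost) = 59.6167, so P = 111 − (1/2)·(50.7667 + 59.6167) = 55.8083.

55.81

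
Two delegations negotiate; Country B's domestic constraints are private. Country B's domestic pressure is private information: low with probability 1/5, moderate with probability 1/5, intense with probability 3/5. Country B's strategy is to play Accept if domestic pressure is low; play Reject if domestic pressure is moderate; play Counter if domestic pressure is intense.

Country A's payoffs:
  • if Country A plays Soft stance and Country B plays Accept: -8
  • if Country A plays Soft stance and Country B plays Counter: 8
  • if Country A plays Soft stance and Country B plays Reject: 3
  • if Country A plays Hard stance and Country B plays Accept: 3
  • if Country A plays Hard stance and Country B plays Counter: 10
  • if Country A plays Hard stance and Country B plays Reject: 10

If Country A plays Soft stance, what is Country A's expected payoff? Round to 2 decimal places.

E[Soft stance] = 1/5·(-8) + 1/5·3 + 3/5·8 = (-8/5) + 3/5 + 24/5 = 19/5

3.80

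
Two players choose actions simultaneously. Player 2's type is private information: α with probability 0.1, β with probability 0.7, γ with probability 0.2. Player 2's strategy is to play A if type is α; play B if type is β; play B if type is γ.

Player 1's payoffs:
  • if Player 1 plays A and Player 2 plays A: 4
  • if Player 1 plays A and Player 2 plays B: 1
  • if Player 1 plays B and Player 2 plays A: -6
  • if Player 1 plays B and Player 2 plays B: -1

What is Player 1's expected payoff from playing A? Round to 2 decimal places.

1.30

Take the expectation over Player 2's type, weighting each type's action by its prior probability.
E[A] = 0.1·4 + 0.7·1 + 0.2·1 = 0.4 + 0.7 + 0.2 = 1.3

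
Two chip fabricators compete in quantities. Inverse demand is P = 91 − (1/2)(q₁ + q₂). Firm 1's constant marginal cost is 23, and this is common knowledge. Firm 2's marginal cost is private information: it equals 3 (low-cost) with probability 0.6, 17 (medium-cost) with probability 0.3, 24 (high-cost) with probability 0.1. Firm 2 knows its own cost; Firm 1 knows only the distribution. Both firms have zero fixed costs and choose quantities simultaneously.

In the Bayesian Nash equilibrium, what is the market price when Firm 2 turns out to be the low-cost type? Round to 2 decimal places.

37.95

Type-c best response for Firm 2: q₂(c) = (91 − c) − q₁/2.
Firm 1 maximizes expected profit; its first-order condition is 91 − q₁ − (1/2)E[q₂] − 23 = 0.
Substituting E[q₂] and solving: E[c₂] = 9.3, so q₁ = (91 − 2·23 + 9.3)/(3/2) = 36.2.
q₂(low-cost) = 69.9, so P = 91 − (1/2)·(36.2 + 69.9) = 37.95.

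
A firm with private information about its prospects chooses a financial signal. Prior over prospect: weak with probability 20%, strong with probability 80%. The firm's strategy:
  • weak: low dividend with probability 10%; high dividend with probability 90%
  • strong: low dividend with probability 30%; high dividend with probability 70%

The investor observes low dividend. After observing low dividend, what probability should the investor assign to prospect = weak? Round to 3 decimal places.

0.077

P(low dividend) = 0.2·0.1 + 0.8·0.3 = 0.26
P(weak | low dividend) = (0.2·0.1) / 0.26 = 0.02 / 0.26 = 0.0769231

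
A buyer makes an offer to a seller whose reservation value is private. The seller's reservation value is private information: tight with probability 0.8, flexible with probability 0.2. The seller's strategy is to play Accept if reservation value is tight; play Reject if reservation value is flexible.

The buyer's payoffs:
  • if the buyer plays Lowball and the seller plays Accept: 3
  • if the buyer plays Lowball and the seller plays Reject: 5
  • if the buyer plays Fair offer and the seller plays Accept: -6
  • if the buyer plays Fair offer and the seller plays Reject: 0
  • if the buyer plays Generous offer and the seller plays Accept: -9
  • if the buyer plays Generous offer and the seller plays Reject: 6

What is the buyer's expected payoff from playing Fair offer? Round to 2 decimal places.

E[Fair offer] = 0.8·(-6) + 0.2·0 = (-4.8) + 0 = -4.8

-4.80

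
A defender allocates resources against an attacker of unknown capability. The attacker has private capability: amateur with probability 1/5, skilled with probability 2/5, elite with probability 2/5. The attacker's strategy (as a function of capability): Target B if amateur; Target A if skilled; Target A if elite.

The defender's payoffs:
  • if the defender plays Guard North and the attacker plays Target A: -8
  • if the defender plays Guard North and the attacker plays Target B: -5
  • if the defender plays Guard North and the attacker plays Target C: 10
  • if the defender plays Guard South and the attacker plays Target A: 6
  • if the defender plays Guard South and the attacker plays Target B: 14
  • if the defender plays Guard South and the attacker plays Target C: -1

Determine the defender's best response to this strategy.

E[Guard North] = 1/5·(-5) + 2/5·(-8) + 2/5·(-8) = -37/5
E[Guard South] = 1/5·(14) + 2/5·(6) + 2/5·(6) = 38/5
Best response: Guard South (38/5 is the largest).

Guard South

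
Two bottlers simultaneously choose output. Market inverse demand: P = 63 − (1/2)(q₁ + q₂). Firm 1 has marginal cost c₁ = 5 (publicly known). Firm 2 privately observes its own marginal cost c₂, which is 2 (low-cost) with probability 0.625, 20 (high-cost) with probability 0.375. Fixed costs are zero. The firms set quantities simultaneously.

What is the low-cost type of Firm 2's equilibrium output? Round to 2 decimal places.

Each type of Firm 2 best-responds to q₁; Firm 1 best-responds to the expected q₂ over Firm 2's types.
Firm 2 with cost c maximizes (63 − (1/2)(q₁+q₂) − c)·q₂, giving q₂(c) = (63 − c − (1/2)q₁).
E[c₂] = 0.625·2 + 0.375·20 = 8.75
Firm 1's FOC against E[q₂] yields q₁ = (63 − 2·5 + E[c₂])/(3/2) = (63 − 10 + 8.75)/(3/2) = 41.1667.
q₂(low-cost) = (63 − 2 − (1/2)·41.1667) = 40.4167.

40.42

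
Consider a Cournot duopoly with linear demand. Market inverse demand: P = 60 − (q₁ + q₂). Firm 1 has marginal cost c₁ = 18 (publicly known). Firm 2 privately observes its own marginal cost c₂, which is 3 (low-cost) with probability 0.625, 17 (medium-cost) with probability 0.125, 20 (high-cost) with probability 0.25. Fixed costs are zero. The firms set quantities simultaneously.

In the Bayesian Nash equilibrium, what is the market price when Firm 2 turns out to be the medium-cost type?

33

Firm 2 with cost c maximizes (60 − (q₁+q₂) − c)·q₂, giving q₂(c) = (60 − c − q₁)/2.
E[c₂] = 0.625·3 + 0.125·17 + 0.25·20 = 9
Firm 1's FOC against E[q₂] yields q₁ = (60 − 2·18 + E[c₂])/3 = (60 − 36 + 9)/3 = 11.
q₂(medium-cost) = 16, so P = 60 − (11 + 16) = 33.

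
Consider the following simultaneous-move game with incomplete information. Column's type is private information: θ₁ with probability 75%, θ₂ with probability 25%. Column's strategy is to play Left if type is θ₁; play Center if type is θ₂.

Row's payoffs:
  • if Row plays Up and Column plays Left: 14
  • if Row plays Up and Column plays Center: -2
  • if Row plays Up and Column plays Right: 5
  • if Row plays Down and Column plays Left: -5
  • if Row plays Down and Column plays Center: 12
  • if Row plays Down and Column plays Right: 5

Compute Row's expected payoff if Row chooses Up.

10

Take the expectation over Column's type, weighting each type's action by its prior probability.
E[Up] = 0.75·14 + 0.25·(-2) = 10.5 + (-0.5) = 10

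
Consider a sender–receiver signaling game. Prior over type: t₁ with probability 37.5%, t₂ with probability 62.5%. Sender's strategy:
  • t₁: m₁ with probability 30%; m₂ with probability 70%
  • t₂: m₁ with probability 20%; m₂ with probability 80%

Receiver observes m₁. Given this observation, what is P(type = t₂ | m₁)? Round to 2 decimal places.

0.53

P(m₁) = 0.375·0.3 + 0.625·0.2 = 0.2375
P(t₂ | m₁) = (0.625·0.2) / 0.2375 = 0.125 / 0.2375 = 0.526316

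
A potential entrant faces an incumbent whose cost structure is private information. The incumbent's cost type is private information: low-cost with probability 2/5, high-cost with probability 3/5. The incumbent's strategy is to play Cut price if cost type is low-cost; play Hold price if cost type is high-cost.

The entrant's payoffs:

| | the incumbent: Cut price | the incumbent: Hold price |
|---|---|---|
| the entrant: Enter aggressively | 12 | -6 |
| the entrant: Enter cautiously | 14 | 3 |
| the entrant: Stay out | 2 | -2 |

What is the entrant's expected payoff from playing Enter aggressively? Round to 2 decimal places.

E[Enter aggressively] = 2/5·12 + 3/5·(-6) = 24/5 + (-18/5) = 6/5

1.20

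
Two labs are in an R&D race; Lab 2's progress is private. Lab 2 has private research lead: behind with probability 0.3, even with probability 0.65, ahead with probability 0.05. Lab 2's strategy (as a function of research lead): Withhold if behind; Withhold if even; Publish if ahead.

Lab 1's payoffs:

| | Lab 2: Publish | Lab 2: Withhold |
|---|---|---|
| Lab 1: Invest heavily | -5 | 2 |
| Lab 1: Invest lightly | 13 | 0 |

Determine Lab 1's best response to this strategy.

Invest heavily

E[Invest heavily] = 0.3·(2) + 0.65·(2) + 0.05·(-5) = 1.65
E[Invest lightly] = 0.3·(0) + 0.65·(0) + 0.05·(13) = 0.65
Best response: Invest heavily (1.65 is the largest).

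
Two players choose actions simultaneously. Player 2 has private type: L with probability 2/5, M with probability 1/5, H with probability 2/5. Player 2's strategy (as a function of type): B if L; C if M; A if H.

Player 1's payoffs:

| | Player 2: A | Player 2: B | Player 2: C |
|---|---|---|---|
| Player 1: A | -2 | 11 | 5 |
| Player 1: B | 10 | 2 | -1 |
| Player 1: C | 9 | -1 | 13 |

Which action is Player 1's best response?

C

Compute Player 1's expected payoff for each action, taking the expectation over Player 2's type.
E[A] = 2/5·(11) + 1/5·(5) + 2/5·(-2) = 23/5
E[B] = 2/5·(2) + 1/5·(-1) + 2/5·(10) = 23/5
E[C] = 2/5·(-1) + 1/5·(13) + 2/5·(9) = 29/5
Best response: C (29/5 is the largest).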